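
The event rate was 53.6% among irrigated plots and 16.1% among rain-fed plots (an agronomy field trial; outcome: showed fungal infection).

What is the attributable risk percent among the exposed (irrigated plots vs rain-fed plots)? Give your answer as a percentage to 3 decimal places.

AR% = (0.5360 − 0.1610) / 0.5360 = 0.6996 → 69.963%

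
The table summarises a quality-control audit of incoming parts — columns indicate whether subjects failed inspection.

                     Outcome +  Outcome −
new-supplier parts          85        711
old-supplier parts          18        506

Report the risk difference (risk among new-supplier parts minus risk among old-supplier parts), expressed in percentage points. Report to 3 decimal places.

RD ≈ 7.243

risk, new-supplier parts = 85/796 = 0.10678
risk, old-supplier parts = 18/524 = 0.03435
risk difference = 0.10678 − 0.03435 = 0.07243 → 7.243 percentage points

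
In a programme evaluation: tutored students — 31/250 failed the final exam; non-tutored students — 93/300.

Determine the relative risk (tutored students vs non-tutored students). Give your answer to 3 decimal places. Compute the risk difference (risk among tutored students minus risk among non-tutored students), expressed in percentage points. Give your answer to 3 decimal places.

RR = 0.400; RD = -18.600

risk, tutored students = 31/250 = 0.1240
risk, non-tutored students = 93/300 = 0.3100
RR = 0.1240 / 0.3100 = 0.400
risk difference = 0.1240 − 0.3100 = -0.1860 → -18.600 percentage points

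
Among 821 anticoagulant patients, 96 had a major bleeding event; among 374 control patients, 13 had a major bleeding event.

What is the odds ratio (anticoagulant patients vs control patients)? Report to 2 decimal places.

odds, anticoagulant patients = 96/725 = 0.13241
odds, control patients = 13/361 = 0.03601
OR = 0.13241 / 0.03601 = 3.68

3.68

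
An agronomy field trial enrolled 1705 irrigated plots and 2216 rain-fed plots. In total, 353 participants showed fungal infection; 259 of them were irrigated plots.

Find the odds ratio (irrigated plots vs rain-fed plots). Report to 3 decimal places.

OR = 4.043

irrigated plots without the outcome: 1705 − 259 = 1446
rain-fed plots with the outcome: 353 − 259 = 94
rain-fed plots without the outcome: 2216 − 94 = 2122
OR = (259 × 2122) / (1446 × 94) = 549598/135924 ≈ 4.043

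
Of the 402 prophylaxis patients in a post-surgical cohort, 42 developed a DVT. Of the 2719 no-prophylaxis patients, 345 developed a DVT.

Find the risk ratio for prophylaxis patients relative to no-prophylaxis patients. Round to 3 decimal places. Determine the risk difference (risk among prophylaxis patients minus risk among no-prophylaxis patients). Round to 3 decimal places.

RR = 0.823; RD = -0.022

risk, prophylaxis patients = 42/402 = 0.1045
risk, no-prophylaxis patients = 345/2719 = 0.1269
RR = 0.1045 / 0.1269 = 0.823
risk difference = 0.1045 − 0.1269 = -0.022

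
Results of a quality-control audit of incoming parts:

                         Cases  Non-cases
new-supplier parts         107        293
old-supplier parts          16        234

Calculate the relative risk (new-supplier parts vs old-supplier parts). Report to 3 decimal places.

risk, new-supplier parts = 107/400 = 0.2675
risk, old-supplier parts = 16/250 = 0.0640
RR = 0.2675 / 0.0640 = 4.180

RR ≈ 4.180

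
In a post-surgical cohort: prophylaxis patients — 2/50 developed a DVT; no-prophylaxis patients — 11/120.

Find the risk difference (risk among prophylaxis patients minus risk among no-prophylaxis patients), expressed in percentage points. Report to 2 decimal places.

-5.17

risk, prophylaxis patients = 2/50 = 0.04000
risk, no-prophylaxis patients = 11/120 = 0.09167
risk difference = 0.04000 − 0.09167 = -0.05167 → -5.17 percentage points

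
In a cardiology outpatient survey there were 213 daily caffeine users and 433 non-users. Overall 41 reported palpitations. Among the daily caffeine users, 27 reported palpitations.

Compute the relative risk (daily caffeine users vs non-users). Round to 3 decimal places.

daily caffeine users without the outcome: 213 − 27 = 186
non-users with the outcome: 41 − 27 = 14
non-users without the outcome: 433 − 14 = 419
risk, daily caffeine users = 27/213 = 0.12676
risk, non-users = 14/433 = 0.03233
RR = 0.12676 / 0.03233 = 3.921

3.921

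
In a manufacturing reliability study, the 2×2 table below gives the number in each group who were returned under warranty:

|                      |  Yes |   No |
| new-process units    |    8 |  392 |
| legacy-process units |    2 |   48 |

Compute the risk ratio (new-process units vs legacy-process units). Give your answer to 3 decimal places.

risk, new-process units = 8/400 = 0.02000
risk, legacy-process units = 2/50 = 0.04000
RR = 0.02000 / 0.04000 = 0.500

RR = 0.500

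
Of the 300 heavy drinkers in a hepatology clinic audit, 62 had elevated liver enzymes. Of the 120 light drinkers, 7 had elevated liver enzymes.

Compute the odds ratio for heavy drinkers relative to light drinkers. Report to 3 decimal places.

OR = (62 × 113) / (238 × 7) = 7006/1666 ≈ 4.205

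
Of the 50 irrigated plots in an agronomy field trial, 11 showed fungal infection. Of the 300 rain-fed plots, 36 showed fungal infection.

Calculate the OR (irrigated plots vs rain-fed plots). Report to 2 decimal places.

odds, irrigated plots = 11/39 = 0.2821
odds, rain-fed plots = 36/264 = 0.1364
OR = 0.2821 / 0.1364 = 2.07

2.07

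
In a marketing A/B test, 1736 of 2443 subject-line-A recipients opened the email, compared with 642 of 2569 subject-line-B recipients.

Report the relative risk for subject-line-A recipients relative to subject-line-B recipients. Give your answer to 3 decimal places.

RR ≈ 2.844

risk, subject-line-A recipients = 1736/2443 = 0.7106
risk, subject-line-B recipients = 642/2569 = 0.2499
RR = 0.7106 / 0.2499 = 2.844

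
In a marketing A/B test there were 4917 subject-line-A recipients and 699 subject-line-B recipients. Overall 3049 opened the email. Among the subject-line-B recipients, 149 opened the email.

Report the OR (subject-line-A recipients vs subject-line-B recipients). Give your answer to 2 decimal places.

subject-line-A recipients with the outcome: 3049 − 149 = 2900
subject-line-A recipients without the outcome: 4917 − 2900 = 2017
subject-line-B recipients without the outcome: 699 − 149 = 550
OR = (2900 × 550) / (2017 × 149) = 1595000/300533 ≈ 5.31

OR ≈ 5.31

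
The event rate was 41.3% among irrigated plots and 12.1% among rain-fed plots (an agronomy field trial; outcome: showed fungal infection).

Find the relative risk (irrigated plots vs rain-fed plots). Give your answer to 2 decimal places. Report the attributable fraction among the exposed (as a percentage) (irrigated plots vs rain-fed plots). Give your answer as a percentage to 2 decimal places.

RR = 0.4130 / 0.1210 = 3.41
AR% = (0.4130 − 0.1210) / 0.4130 = 0.7070 → 70.70%

RR = 3.41; AR% = 70.70%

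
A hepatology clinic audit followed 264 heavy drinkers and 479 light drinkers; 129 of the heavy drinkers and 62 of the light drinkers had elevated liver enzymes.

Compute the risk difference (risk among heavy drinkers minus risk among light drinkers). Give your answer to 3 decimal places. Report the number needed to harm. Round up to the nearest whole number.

risk, heavy drinkers = 129/264 = 0.4886
risk, light drinkers = 62/479 = 0.1294
risk difference = 0.4886 − 0.1294 = 0.359
absolute risk difference = 0.359200
1 / 0.359200 = 2.784 → round up → 3

RD = 0.359; NNH = 3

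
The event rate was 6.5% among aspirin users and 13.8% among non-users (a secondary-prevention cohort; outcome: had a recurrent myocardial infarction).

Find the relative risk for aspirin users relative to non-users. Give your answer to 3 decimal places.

RR = 0.0650 / 0.1380 = 0.471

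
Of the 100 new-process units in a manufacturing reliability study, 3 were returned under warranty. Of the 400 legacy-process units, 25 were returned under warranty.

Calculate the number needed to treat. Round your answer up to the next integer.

NNT = 31

risk, new-process units = 3/100 = 0.030000
risk, legacy-process units = 25/400 = 0.062500
absolute risk difference = 0.032500
1 / 0.032500 = 30.769 → round up → 31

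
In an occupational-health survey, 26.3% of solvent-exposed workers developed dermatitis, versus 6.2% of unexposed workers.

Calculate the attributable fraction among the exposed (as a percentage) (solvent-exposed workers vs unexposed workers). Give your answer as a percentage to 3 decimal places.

AR% = (0.2630 − 0.0620) / 0.2630 = 0.7643 → 76.426%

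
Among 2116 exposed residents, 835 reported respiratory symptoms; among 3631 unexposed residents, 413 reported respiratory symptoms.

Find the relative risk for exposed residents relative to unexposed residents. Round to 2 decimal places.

RR = 3.47

risk, exposed residents = 835/2116 = 0.3946
risk, unexposed residents = 413/3631 = 0.1137
RR = 0.3946 / 0.1137 = 3.47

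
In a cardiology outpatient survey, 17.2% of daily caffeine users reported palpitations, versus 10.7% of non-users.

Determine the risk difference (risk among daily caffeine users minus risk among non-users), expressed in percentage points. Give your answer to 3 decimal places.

risk difference = 0.1720 − 0.1070 = 0.0650 → 6.500 percentage points

RD ≈ 6.500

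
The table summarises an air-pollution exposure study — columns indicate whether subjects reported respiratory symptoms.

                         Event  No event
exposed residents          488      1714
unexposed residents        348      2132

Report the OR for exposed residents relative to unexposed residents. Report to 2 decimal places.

odds, exposed residents = 488/1714 = 0.2847
odds, unexposed residents = 348/2132 = 0.1632
OR = 0.2847 / 0.1632 = 1.74

1.74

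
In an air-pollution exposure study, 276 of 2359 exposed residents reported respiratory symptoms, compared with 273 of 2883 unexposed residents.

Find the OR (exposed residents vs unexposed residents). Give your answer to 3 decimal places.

odds, exposed residents = 276/2083 = 0.1325
odds, unexposed residents = 273/2610 = 0.1046
OR = 0.1325 / 0.1046 = 1.267

OR ≈ 1.267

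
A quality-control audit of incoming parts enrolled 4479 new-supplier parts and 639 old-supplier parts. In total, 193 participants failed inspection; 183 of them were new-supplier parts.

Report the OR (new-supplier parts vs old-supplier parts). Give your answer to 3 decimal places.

OR: 2.679

new-supplier parts without the outcome: 4479 − 183 = 4296
old-supplier parts with the outcome: 193 − 183 = 10
old-supplier parts without the outcome: 639 − 10 = 629
odds, new-supplier parts = 183/4296 = 0.04260
odds, old-supplier parts = 10/629 = 0.01590
OR = 0.04260 / 0.01590 = 2.679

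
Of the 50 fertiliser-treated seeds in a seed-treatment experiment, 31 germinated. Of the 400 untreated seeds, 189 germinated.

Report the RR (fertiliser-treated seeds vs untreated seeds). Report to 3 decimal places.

risk, fertiliser-treated seeds = 31/50 = 0.6200
risk, untreated seeds = 189/400 = 0.4725
RR = 0.6200 / 0.4725 = 1.312

RR ≈ 1.312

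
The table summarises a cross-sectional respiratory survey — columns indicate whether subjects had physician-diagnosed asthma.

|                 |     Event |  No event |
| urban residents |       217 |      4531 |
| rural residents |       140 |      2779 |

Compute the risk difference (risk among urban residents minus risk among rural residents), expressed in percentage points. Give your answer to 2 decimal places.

-0.23

risk, urban residents = 217/4748 = 0.04570
risk, rural residents = 140/2919 = 0.04796
risk difference = 0.04570 − 0.04796 = -0.00226 → -0.23 percentage points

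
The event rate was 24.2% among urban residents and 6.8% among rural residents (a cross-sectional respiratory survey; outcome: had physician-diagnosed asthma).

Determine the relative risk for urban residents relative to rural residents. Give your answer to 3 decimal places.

RR = 0.2420 / 0.0680 = 3.559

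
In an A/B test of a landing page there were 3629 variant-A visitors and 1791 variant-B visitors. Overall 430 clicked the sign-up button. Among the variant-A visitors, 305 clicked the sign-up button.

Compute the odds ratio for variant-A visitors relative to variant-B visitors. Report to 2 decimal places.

OR: 1.22

variant-A visitors without the outcome: 3629 − 305 = 3324
variant-B visitors with the outcome: 430 − 305 = 125
variant-B visitors without the outcome: 1791 − 125 = 1666
odds, variant-A visitors = 305/3324 = 0.0918
odds, variant-B visitors = 125/1666 = 0.0750
OR = 0.0918 / 0.0750 = 1.22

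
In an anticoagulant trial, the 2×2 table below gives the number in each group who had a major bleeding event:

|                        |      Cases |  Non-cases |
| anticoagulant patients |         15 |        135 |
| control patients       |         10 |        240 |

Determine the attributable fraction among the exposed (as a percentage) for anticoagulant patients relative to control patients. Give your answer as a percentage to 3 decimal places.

60.000%

risk, anticoagulant patients = 15/150 = 0.10000
risk, control patients = 10/250 = 0.04000
AR% = (0.10000 − 0.04000) / 0.10000 = 0.6000 → 60.000%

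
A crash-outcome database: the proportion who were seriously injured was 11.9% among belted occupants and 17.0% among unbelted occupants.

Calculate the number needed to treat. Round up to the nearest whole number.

absolute risk difference = 0.051000
1 / 0.051000 = 19.608 → round up → 20

20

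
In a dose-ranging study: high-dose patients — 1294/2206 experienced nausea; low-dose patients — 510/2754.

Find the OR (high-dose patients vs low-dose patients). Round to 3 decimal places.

OR = (1294 × 2244) / (912 × 510) = 2903736/465120 ≈ 6.243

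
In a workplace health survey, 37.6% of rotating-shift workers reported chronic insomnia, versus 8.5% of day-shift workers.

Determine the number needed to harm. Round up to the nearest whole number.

absolute risk difference = 0.291000
1 / 0.291000 = 3.436 → round up → 4

NNH = 4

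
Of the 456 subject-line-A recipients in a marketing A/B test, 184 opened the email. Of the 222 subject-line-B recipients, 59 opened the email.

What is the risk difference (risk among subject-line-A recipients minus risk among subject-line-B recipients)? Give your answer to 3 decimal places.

risk, subject-line-A recipients = 184/456 = 0.4035
risk, subject-line-B recipients = 59/222 = 0.2658
risk difference = 0.4035 − 0.2658 = 0.138

RD = 0.138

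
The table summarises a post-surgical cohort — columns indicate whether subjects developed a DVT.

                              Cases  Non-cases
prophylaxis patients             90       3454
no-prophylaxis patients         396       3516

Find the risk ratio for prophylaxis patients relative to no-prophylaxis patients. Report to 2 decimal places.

0.25

risk, prophylaxis patients = 90/3544 = 0.02540
risk, no-prophylaxis patients = 396/3912 = 0.10123
RR = 0.02540 / 0.10123 = 0.25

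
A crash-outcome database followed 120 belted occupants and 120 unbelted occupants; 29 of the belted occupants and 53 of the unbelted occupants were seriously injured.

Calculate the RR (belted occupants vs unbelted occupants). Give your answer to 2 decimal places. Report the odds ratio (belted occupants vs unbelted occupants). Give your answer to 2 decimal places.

RR = 0.55; OR = 0.40

risk, belted occupants = 29/120 = 0.2417
risk, unbelted occupants = 53/120 = 0.4417
RR = 0.2417 / 0.4417 = 0.55
odds, belted occupants = 29/91 = 0.3187
odds, unbelted occupants = 53/67 = 0.7910
OR = 0.3187 / 0.7910 = 0.40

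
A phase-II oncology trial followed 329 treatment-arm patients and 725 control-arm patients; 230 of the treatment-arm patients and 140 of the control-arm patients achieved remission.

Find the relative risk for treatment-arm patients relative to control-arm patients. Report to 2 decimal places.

RR = 3.62

risk, treatment-arm patients = 230/329 = 0.6991
risk, control-arm patients = 140/725 = 0.1931
RR = 0.6991 / 0.1931 = 3.62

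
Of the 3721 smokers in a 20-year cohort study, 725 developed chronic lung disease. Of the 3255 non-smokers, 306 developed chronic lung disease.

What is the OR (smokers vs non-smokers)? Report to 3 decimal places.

OR = (725 × 2949) / (2996 × 306) = 2138025/916776 ≈ 2.332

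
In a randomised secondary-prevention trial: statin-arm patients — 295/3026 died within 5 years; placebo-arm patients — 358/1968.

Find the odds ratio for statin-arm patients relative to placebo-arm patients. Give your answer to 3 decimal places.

OR = (295 × 1610) / (2731 × 358) = 474950/977698 ≈ 0.486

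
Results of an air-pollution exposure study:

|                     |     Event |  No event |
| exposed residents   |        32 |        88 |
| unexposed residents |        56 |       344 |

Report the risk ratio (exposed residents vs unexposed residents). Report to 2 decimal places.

1.90

risk, exposed residents = 32/120 = 0.2667
risk, unexposed residents = 56/400 = 0.1400
RR = 0.2667 / 0.1400 = 1.90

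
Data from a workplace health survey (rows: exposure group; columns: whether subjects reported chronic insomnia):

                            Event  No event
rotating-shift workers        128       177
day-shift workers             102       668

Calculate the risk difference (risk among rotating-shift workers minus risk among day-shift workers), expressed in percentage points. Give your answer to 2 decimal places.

risk, rotating-shift workers = 128/305 = 0.4197
risk, day-shift workers = 102/770 = 0.1325
risk difference = 0.4197 − 0.1325 = 0.2872 → 28.72 percentage points

28.72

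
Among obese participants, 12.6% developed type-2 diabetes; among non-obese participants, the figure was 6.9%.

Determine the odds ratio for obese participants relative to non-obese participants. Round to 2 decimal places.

odds, obese participants = 0.1260/0.8740 = 0.1442
odds, non-obese participants = 0.0690/0.9310 = 0.0741
OR = 0.1442 / 0.0741 = 1.95

1.95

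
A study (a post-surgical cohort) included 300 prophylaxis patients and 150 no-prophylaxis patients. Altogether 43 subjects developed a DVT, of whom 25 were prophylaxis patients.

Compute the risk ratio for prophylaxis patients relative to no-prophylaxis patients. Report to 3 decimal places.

prophylaxis patients without the outcome: 300 − 25 = 275
no-prophylaxis patients with the outcome: 43 − 25 = 18
no-prophylaxis patients without the outcome: 150 − 18 = 132
risk, prophylaxis patients = 25/300 = 0.0833
risk, no-prophylaxis patients = 18/150 = 0.1200
RR = 0.0833 / 0.1200 = 0.694

0.694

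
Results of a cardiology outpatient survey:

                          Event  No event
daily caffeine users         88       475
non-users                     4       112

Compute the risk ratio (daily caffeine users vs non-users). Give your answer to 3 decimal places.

RR ≈ 4.533

risk, daily caffeine users = 88/563 = 0.15631
risk, non-users = 4/116 = 0.03448
RR = 0.15631 / 0.03448 = 4.533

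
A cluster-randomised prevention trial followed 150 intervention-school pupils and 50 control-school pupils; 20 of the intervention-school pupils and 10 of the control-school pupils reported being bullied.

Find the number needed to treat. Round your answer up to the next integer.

risk, intervention-school pupils = 20/150 = 0.133333
risk, control-school pupils = 10/50 = 0.200000
absolute risk difference = 0.066667
1 / 0.066667 = 15.000 → round up → 15

NNT ≈ 15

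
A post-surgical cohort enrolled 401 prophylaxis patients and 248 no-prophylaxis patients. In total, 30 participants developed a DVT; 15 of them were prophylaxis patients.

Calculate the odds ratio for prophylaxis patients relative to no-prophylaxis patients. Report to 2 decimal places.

0.60

prophylaxis patients without the outcome: 401 − 15 = 386
no-prophylaxis patients with the outcome: 30 − 15 = 15
no-prophylaxis patients without the outcome: 248 − 15 = 233
OR = (15 × 233) / (386 × 15) = 3495/5790 ≈ 0.60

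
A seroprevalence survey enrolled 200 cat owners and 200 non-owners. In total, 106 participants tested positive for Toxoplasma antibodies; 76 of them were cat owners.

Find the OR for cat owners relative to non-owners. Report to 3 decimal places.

3.473

cat owners without the outcome: 200 − 76 = 124
non-owners with the outcome: 106 − 76 = 30
non-owners without the outcome: 200 − 30 = 170
odds, cat owners = 76/124 = 0.6129
odds, non-owners = 30/170 = 0.1765
OR = 0.6129 / 0.1765 = 3.473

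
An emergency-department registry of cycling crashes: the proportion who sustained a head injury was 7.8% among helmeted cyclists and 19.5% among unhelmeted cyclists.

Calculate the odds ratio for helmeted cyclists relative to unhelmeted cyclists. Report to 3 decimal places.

OR ≈ 0.349

odds, helmeted cyclists = 0.0780/0.9220 = 0.0846
odds, unhelmeted cyclists = 0.1950/0.8050 = 0.2422
OR = 0.0846 / 0.2422 = 0.349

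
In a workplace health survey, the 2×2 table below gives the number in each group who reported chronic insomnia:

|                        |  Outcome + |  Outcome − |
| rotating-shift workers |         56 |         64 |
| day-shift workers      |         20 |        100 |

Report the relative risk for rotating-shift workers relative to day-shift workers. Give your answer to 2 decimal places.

risk, rotating-shift workers = 56/120 = 0.4667
risk, day-shift workers = 20/120 = 0.1667
RR = 0.4667 / 0.1667 = 2.80

2.80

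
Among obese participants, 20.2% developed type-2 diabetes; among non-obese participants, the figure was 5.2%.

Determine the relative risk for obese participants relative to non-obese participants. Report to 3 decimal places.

RR = 0.2020 / 0.0520 = 3.885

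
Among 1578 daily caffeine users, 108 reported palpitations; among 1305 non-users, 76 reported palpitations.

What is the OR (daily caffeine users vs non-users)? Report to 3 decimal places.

OR = (108 × 1229) / (1470 × 76) = 132732/111720 ≈ 1.188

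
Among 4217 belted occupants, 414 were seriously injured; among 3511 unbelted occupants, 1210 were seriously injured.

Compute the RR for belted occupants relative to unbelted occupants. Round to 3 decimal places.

risk, belted occupants = 414/4217 = 0.0982
risk, unbelted occupants = 1210/3511 = 0.3446
RR = 0.0982 / 0.3446 = 0.285

RR: 0.285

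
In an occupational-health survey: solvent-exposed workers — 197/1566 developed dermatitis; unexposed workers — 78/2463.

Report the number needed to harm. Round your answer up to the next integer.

risk, solvent-exposed workers = 197/1566 = 0.125798
risk, unexposed workers = 78/2463 = 0.031669
absolute risk difference = 0.094130
1 / 0.094130 = 10.624 → round up → 11

11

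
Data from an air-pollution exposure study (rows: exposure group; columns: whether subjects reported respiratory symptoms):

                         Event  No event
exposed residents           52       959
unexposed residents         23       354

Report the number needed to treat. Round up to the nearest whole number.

105

risk, exposed residents = 52/1011 = 0.051434
risk, unexposed residents = 23/377 = 0.061008
absolute risk difference = 0.009574
1 / 0.009574 = 104.450 → round up → 105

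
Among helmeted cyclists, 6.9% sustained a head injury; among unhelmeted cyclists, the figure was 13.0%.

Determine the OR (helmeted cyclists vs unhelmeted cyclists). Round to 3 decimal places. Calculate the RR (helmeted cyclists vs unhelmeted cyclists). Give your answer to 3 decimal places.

OR = 0.496; RR = 0.531

odds, helmeted cyclists = 0.0690/0.9310 = 0.0741
odds, unhelmeted cyclists = 0.1300/0.8700 = 0.1494
OR = 0.0741 / 0.1494 = 0.496
RR = 0.0690 / 0.1300 = 0.531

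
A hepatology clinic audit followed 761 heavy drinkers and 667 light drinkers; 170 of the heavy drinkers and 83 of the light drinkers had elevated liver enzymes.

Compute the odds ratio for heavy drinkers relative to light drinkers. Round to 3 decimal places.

OR = (170 × 584) / (591 × 83) = 99280/49053 ≈ 2.024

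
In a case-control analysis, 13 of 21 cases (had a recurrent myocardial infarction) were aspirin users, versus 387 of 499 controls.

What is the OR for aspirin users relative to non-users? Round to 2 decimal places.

OR = (13 × 112) / (387 × 8) = 1456/3096 ≈ 0.47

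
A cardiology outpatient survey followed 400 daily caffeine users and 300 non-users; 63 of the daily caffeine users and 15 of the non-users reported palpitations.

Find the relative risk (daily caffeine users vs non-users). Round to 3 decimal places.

risk, daily caffeine users = 63/400 = 0.1575
risk, non-users = 15/300 = 0.0500
RR = 0.1575 / 0.0500 = 3.150

3.150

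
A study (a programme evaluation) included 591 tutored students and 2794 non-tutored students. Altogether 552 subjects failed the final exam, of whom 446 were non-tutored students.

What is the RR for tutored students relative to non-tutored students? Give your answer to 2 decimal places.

RR ≈ 1.12

tutored students with the outcome: 552 − 446 = 106
tutored students without the outcome: 591 − 106 = 485
non-tutored students without the outcome: 2794 − 446 = 2348
risk, tutored students = 106/591 = 0.1794
risk, non-tutored students = 446/2794 = 0.1596
RR = 0.1794 / 0.1596 = 1.12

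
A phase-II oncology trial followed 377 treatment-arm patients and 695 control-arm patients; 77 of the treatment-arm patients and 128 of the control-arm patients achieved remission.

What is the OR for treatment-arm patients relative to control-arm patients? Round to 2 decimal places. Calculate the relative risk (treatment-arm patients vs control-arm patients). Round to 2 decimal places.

OR = 1.14; RR = 1.11

odds, treatment-arm patients = 77/300 = 0.2567
odds, control-arm patients = 128/567 = 0.2257
OR = 0.2567 / 0.2257 = 1.14
risk, treatment-arm patients = 77/377 = 0.2042
risk, control-arm patients = 128/695 = 0.1842
RR = 0.2042 / 0.1842 = 1.11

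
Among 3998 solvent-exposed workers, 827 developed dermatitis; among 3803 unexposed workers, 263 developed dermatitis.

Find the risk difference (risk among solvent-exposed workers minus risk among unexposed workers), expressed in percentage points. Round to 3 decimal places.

risk, solvent-exposed workers = 827/3998 = 0.2069
risk, unexposed workers = 263/3803 = 0.0692
risk difference = 0.2069 − 0.0692 = 0.1377 → 13.770 percentage points

13.770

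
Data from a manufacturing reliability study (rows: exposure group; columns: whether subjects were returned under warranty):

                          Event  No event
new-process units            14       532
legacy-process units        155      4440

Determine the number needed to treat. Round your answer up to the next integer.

risk, new-process units = 14/546 = 0.025641
risk, legacy-process units = 155/4595 = 0.033732
absolute risk difference = 0.008091
1 / 0.008091 = 123.594 → round up → 124

124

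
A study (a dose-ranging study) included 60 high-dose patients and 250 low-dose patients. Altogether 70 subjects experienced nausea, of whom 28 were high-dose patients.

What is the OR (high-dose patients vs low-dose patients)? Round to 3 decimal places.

OR ≈ 4.333

high-dose patients without the outcome: 60 − 28 = 32
low-dose patients with the outcome: 70 − 28 = 42
low-dose patients without the outcome: 250 − 42 = 208
OR = (28 × 208) / (32 × 42) = 5824/1344 ≈ 4.333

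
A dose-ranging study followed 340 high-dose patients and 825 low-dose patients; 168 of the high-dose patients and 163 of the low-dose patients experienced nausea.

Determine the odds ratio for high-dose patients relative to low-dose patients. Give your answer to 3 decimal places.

odds, high-dose patients = 168/172 = 0.9767
odds, low-dose patients = 163/662 = 0.2462
OR = 0.9767 / 0.2462 = 3.967

3.967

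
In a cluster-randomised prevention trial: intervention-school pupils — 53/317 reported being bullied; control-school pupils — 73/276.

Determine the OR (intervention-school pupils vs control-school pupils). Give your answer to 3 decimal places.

odds, intervention-school pupils = 53/264 = 0.2008
odds, control-school pupils = 73/203 = 0.3596
OR = 0.2008 / 0.3596 = 0.558

0.558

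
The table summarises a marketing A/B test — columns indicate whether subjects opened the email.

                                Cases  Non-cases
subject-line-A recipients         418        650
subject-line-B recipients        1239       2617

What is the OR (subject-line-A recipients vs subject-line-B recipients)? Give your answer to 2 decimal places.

OR = (418 × 2617) / (650 × 1239) = 1093906/805350 ≈ 1.36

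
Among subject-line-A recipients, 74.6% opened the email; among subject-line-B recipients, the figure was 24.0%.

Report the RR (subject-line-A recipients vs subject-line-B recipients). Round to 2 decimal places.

RR = 0.7460 / 0.2400 = 3.11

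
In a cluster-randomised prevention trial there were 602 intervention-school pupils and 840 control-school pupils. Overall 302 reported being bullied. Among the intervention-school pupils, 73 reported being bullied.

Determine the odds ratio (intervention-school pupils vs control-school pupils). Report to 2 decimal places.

intervention-school pupils without the outcome: 602 − 73 = 529
control-school pupils with the outcome: 302 − 73 = 229
control-school pupils without the outcome: 840 − 229 = 611
odds, intervention-school pupils = 73/529 = 0.1380
odds, control-school pupils = 229/611 = 0.3748
OR = 0.1380 / 0.3748 = 0.37

0.37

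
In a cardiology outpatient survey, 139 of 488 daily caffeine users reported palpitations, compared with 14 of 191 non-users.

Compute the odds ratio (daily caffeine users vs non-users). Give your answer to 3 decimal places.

OR = (139 × 177) / (349 × 14) = 24603/4886 ≈ 5.035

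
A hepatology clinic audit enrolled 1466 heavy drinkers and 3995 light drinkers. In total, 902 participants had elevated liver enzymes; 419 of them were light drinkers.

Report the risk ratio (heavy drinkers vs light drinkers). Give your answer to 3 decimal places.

heavy drinkers with the outcome: 902 − 419 = 483
heavy drinkers without the outcome: 1466 − 483 = 983
light drinkers without the outcome: 3995 − 419 = 3576
risk, heavy drinkers = 483/1466 = 0.3295
risk, light drinkers = 419/3995 = 0.1049
RR = 0.3295 / 0.1049 = 3.141

RR ≈ 3.141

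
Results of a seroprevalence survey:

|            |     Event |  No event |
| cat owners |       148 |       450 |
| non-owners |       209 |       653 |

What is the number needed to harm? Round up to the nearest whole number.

risk, cat owners = 148/598 = 0.247492
risk, non-owners = 209/862 = 0.242459
absolute risk difference = 0.005032
1 / 0.005032 = 198.728 → round up → 199

NNH = 199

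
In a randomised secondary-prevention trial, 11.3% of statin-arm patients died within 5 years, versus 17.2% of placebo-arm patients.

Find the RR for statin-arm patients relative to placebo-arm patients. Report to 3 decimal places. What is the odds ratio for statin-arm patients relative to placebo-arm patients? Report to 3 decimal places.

RR = 0.657; OR = 0.613

RR = 0.1130 / 0.1720 = 0.657
odds, statin-arm patients = 0.1130/0.8870 = 0.1274
odds, placebo-arm patients = 0.1720/0.8280 = 0.2077
OR = 0.1274 / 0.2077 = 0.613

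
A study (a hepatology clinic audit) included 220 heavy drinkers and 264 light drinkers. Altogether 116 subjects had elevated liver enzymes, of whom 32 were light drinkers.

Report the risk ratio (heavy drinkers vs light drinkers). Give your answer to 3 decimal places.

heavy drinkers with the outcome: 116 − 32 = 84
heavy drinkers without the outcome: 220 − 84 = 136
light drinkers without the outcome: 264 − 32 = 232
risk, heavy drinkers = 84/220 = 0.3818
risk, light drinkers = 32/264 = 0.1212
RR = 0.3818 / 0.1212 = 3.150

RR ≈ 3.150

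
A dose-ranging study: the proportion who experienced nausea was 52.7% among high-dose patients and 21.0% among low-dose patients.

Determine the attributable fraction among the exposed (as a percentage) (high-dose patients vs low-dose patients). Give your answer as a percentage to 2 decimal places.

AR% = (0.5270 − 0.2100) / 0.5270 = 0.6015 → 60.15%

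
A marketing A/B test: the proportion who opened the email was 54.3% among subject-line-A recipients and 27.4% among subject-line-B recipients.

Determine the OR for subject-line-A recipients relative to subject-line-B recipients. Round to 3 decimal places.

odds, subject-line-A recipients = 0.5430/0.4570 = 1.1882
odds, subject-line-B recipients = 0.2740/0.7260 = 0.3774
OR = 1.1882 / 0.3774 = 3.148

OR ≈ 3.148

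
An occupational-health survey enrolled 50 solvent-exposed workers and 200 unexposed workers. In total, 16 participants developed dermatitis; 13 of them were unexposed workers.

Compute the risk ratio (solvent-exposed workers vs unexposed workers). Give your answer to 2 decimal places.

RR ≈ 0.92

solvent-exposed workers with the outcome: 16 − 13 = 3
solvent-exposed workers without the outcome: 50 − 3 = 47
unexposed workers without the outcome: 200 − 13 = 187
risk, solvent-exposed workers = 3/50 = 0.0600
risk, unexposed workers = 13/200 = 0.0650
RR = 0.0600 / 0.0650 = 0.92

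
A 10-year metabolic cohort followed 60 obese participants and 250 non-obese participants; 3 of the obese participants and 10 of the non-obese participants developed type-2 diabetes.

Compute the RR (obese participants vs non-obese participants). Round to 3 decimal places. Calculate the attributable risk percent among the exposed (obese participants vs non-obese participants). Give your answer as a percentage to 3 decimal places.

risk, obese participants = 3/60 = 0.05000
risk, non-obese participants = 10/250 = 0.04000
RR = 0.05000 / 0.04000 = 1.250
AR% = (0.05000 − 0.04000) / 0.05000 = 0.2000 → 20.000%

RR = 1.250; AR% = 20.000%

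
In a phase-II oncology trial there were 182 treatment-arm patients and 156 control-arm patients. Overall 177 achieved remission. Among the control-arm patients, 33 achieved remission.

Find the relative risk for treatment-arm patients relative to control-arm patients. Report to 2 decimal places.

RR ≈ 3.74

treatment-arm patients with the outcome: 177 − 33 = 144
treatment-arm patients without the outcome: 182 − 144 = 38
control-arm patients without the outcome: 156 − 33 = 123
risk, treatment-arm patients = 144/182 = 0.7912
risk, control-arm patients = 33/156 = 0.2115
RR = 0.7912 / 0.2115 = 3.74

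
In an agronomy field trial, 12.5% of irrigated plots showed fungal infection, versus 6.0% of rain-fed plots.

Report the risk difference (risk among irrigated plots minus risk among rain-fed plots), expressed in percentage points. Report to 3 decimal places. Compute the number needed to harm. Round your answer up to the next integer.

risk difference = 0.1250 − 0.0600 = 0.0650 → 6.500 percentage points
absolute risk difference = 0.065000
1 / 0.065000 = 15.385 → round up → 16

RD = 6.500; NNH = 16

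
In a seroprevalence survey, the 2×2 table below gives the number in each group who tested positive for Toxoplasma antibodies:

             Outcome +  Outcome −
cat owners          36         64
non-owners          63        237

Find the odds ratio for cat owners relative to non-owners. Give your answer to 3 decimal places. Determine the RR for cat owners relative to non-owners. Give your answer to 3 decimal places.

OR = 2.116; RR = 1.714

odds, cat owners = 36/64 = 0.5625
odds, non-owners = 63/237 = 0.2658
OR = 0.5625 / 0.2658 = 2.116
risk, cat owners = 36/100 = 0.3600
risk, non-owners = 63/300 = 0.2100
RR = 0.3600 / 0.2100 = 1.714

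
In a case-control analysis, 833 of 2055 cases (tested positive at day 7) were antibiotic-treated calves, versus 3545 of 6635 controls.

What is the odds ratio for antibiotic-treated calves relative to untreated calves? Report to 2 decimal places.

odds, antibiotic-treated calves = 833/3545 = 0.2350
odds, untreated calves = 1222/3090 = 0.3955
OR = 0.2350 / 0.3955 = 0.59

0.59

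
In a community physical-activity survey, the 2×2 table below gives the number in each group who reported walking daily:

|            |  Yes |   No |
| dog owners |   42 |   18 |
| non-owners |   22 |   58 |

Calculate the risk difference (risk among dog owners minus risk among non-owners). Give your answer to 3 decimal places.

risk, dog owners = 42/60 = 0.7000
risk, non-owners = 22/80 = 0.2750
risk difference = 0.7000 − 0.2750 = 0.425

RD = 0.425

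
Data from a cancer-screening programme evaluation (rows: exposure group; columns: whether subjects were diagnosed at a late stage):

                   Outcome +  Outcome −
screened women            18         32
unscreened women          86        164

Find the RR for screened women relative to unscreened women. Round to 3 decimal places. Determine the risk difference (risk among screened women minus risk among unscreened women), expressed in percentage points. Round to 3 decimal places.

RR = 1.047; RD = 1.600

risk, screened women = 18/50 = 0.3600
risk, unscreened women = 86/250 = 0.3440
RR = 0.3600 / 0.3440 = 1.047
risk difference = 0.3600 − 0.3440 = 0.0160 → 1.600 percentage points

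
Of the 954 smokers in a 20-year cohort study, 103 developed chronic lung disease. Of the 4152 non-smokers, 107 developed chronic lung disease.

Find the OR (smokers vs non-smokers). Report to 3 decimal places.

odds, smokers = 103/851 = 0.12103
odds, non-smokers = 107/4045 = 0.02645
OR = 0.12103 / 0.02645 = 4.576

4.576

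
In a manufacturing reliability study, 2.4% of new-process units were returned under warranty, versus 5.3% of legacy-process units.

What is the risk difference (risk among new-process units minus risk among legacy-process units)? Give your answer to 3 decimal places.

risk difference = 0.02400 − 0.05300 = -0.029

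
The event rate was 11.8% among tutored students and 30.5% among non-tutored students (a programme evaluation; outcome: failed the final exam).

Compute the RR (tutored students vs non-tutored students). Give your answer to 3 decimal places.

RR = 0.1180 / 0.3050 = 0.387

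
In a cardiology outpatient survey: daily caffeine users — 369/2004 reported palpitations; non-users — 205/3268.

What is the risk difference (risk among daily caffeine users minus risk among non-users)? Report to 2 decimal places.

RD ≈ 0.12

risk, daily caffeine users = 369/2004 = 0.1841
risk, non-users = 205/3268 = 0.0627
risk difference = 0.1841 − 0.0627 = 0.12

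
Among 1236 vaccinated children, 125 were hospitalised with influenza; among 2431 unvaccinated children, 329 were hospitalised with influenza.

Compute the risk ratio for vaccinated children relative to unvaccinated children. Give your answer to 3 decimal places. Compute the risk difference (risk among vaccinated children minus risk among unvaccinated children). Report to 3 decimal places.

RR = 0.747; RD = -0.034

risk, vaccinated children = 125/1236 = 0.1011
risk, unvaccinated children = 329/2431 = 0.1353
RR = 0.1011 / 0.1353 = 0.747
risk difference = 0.1011 − 0.1353 = -0.034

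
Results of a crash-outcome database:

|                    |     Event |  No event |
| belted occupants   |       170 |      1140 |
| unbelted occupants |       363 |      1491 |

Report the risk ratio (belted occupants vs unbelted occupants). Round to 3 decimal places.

0.663

risk, belted occupants = 170/1310 = 0.1298
risk, unbelted occupants = 363/1854 = 0.1958
RR = 0.1298 / 0.1958 = 0.663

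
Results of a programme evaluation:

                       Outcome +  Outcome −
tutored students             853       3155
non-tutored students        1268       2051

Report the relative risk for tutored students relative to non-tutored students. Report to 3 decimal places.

risk, tutored students = 853/4008 = 0.2128
risk, non-tutored students = 1268/3319 = 0.3820
RR = 0.2128 / 0.3820 = 0.557

0.557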